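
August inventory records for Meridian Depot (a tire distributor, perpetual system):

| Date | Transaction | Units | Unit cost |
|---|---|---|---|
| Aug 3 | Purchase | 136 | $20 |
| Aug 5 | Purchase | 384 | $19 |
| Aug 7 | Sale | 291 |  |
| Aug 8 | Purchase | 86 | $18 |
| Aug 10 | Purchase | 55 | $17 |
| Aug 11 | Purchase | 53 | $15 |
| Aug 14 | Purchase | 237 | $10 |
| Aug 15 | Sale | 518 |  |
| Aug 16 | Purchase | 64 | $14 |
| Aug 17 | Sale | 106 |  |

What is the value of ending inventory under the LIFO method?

Aug 7, 291 sold [LIFO — newest first]: 291 @ $19 = $5,529
Aug 15, 518 sold [LIFO — newest first]: 237 @ $10 + 53 @ $15 + 55 @ $17 + 86 @ $18 + 87 @ $19 = $7,301
Aug 17, 106 sold [LIFO — newest first]: 64 @ $14 + 6 @ $19 + 36 @ $20 = $1,730
Total COGS = $5,529 + $7,301 + $1,730 = $14,560
Ending inventory: 100 @ $20 = $2,000

Ending inventory = $2,000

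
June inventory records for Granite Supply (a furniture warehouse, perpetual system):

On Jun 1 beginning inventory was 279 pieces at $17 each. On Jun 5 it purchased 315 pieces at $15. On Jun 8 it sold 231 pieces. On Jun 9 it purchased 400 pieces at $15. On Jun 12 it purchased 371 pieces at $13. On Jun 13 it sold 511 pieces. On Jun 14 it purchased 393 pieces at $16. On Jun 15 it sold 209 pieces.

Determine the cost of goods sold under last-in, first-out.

COGS = $13,732

Jun 8, 231 sold [LIFO — newest first]: 231 @ $15 = $3,465
Jun 13, 511 sold [LIFO — newest first]: 371 @ $13 + 140 @ $15 = $6,923
Jun 15, 209 sold [LIFO — newest first]: 209 @ $16 = $3,344
Total COGS = $3,465 + $6,923 + $3,344 = $13,732
Ending inventory: 279 @ $17 + 84 @ $15 + 260 @ $15 + 184 @ $16 = $12,847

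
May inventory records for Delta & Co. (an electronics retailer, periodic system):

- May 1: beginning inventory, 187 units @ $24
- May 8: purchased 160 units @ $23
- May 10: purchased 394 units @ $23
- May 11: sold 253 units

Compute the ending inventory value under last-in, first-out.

May 11, 253 sold [LIFO — newest first]: 253 @ $23 = $5,819
Ending inventory: 187 @ $24 + 160 @ $23 + 141 @ $23 = $11,411

Ending inventory = $11,411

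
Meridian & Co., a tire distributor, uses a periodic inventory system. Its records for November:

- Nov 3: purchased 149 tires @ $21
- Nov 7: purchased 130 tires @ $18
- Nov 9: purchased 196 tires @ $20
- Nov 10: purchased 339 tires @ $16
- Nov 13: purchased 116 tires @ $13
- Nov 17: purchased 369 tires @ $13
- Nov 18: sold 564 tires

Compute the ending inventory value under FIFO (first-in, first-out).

Ending inventory = $10,305

Nov 18, 564 sold [FIFO — oldest first]: 149 @ $21 + 130 @ $18 + 196 @ $20 + 89 @ $16 = $10,813
Ending inventory: 250 @ $16 + 116 @ $13 + 369 @ $13 = $10,305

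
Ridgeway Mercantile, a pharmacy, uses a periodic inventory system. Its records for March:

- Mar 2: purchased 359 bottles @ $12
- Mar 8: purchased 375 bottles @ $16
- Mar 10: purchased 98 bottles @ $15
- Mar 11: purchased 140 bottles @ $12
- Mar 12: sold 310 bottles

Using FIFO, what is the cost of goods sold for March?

COGS = $3,720

Mar 12, 310 sold [FIFO — oldest first]: 310 @ $12 = $3,720
Ending inventory: 49 @ $12 + 375 @ $16 + 98 @ $15 + 140 @ $12 = $9,738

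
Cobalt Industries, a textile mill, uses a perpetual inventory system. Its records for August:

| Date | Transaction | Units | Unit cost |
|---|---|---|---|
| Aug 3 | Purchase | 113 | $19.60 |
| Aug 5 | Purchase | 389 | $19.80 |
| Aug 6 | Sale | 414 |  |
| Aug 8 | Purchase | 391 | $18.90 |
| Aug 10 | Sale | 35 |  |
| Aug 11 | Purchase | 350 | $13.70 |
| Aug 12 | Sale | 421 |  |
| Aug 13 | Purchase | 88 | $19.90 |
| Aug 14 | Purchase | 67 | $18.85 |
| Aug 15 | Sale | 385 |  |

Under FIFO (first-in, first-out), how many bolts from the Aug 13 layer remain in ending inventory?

Aug 6, 414 sold [FIFO — oldest first]: 113 @ $19.60 + 301 @ $19.80 = $8,174.60
Aug 10, 35 sold [FIFO — oldest first]: 35 @ $19.80 = $693.00
Aug 12, 421 sold [FIFO — oldest first]: 53 @ $19.80 + 368 @ $18.90 = $8,004.60
Aug 15, 385 sold [FIFO — oldest first]: 23 @ $18.90 + 350 @ $13.70 + 12 @ $19.90 = $5,468.50
Total COGS = $8,174.60 + $693.00 + $8,004.60 + $5,468.50 = $22,340.70
Ending inventory: 76 @ $19.90 + 67 @ $18.85 = $2,775.35
Check: goods available $25,116.05 = COGS $22,340.70 + ending $2,775.35

76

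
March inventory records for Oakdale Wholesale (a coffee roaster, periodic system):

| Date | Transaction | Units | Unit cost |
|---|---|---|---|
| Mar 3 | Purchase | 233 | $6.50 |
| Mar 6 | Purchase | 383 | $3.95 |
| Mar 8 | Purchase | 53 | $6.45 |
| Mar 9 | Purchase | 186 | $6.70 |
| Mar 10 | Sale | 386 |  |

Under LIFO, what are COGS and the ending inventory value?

Mar 10, 386 sold [LIFO — newest first]: 186 @ $6.70 + 53 @ $6.45 + 147 @ $3.95 = $2,168.70
Ending inventory: 233 @ $6.50 + 236 @ $3.95 = $2,446.70

COGS = $2,168.70; ending inventory = $2,446.70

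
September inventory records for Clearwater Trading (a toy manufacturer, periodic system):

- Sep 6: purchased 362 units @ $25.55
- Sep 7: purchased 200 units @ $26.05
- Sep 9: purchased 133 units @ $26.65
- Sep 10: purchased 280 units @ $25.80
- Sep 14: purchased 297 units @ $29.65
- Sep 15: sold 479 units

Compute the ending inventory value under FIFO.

Sep 15, 479 sold [FIFO — oldest first]: 362 @ $25.55 + 117 @ $26.05 = $12,296.95
Ending inventory: 83 @ $26.05 + 133 @ $26.65 + 280 @ $25.80 + 297 @ $29.65 = $21,736.65
Check: goods available $34,033.60 = COGS $12,296.95 + ending $21,736.65

Ending inventory = $21,736.65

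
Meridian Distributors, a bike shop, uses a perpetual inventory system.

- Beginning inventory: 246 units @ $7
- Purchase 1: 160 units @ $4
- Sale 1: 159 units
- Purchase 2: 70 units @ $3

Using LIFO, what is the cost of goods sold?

COGS = $636

Sale 1 (159) [LIFO — newest first]: 159 @ $4 = $636
Ending inventory: 246 @ $7 + 1 @ $4 + 70 @ $3 = $1,936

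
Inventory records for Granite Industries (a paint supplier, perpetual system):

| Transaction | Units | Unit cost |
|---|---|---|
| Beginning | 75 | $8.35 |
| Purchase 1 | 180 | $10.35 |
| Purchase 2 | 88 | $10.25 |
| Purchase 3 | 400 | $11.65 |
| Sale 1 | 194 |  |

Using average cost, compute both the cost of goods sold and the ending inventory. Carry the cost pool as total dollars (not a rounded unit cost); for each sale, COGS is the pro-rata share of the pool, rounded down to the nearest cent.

After Beginning: 75 on hand, pool $626.25 (≈ $8.3500 each)
After Purchase 1: 255 on hand, pool $2,489.25 (≈ $9.7618 each)
After Purchase 2: 343 on hand, pool $3,391.25 (≈ $9.8870 each)
After Purchase 3: 743 on hand, pool $8,051.25 (≈ $10.8361 each)
Sale 1, sell 194: 194/743 × $8,051.25 → $2,102.21
Ending inventory (cost pool remaining) = $5,949.04

COGS = $2,102.21; ending inventory = $5,949.04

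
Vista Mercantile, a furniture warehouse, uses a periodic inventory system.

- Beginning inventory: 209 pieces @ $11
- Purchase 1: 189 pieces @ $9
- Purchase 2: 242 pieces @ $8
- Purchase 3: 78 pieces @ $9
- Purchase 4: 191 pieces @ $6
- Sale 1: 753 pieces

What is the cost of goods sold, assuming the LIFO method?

Sale 1 (753) [LIFO — newest first]: 191 @ $6 + 78 @ $9 + 242 @ $8 + 189 @ $9 + 53 @ $11 = $6,068
Ending inventory: 156 @ $11 = $1,716

COGS = $6,068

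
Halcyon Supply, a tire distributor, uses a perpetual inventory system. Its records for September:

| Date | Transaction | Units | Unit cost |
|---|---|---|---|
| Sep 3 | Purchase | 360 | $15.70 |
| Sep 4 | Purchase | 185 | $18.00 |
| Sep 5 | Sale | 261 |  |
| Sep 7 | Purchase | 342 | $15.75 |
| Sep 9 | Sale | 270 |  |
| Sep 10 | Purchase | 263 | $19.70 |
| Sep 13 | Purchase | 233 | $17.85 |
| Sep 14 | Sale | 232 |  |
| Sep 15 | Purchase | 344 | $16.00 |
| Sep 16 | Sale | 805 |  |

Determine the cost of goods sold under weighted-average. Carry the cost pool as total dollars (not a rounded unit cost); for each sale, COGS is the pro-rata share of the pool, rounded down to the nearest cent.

COGS = $26,496.63

After Sep 3: 360 on hand, pool $5,652.00 (≈ $15.7000 each)
After Sep 4: 545 on hand, pool $8,982.00 (≈ $16.4807 each)
Sep 5, sell 261: 261/545 × $8,982.00 → $4,301.47
After Sep 7: 626 on hand, pool $10,067.03 (≈ $16.0815 each)
Sep 9, sell 270: 270/626 × $10,067.03 → $4,342.00
After Sep 10: 619 on hand, pool $10,906.13 (≈ $17.6189 each)
After Sep 13: 852 on hand, pool $15,065.18 (≈ $17.6821 each)
Sep 14, sell 232: 232/852 × $15,065.18 → $4,102.25
After Sep 15: 964 on hand, pool $16,466.93 (≈ $17.0819 each)
Sep 16, sell 805: 805/964 × $16,466.93 → $13,750.91
Total COGS = $4,301.47 + $4,342.00 + $4,102.25 + $13,750.91 = $26,496.63
Ending inventory (cost pool remaining) = $2,716.02
Check: goods available $29,212.65 = COGS $26,496.63 + ending $2,716.02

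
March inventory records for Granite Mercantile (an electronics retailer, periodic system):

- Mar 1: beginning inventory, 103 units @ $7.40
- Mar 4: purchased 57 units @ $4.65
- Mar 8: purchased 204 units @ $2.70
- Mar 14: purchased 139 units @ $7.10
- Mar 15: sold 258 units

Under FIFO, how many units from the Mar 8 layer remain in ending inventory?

Mar 15, 258 sold [FIFO — oldest first]: 103 @ $7.40 + 57 @ $4.65 + 98 @ $2.70 = $1,291.85
Ending inventory: 106 @ $2.70 + 139 @ $7.10 = $1,273.10

106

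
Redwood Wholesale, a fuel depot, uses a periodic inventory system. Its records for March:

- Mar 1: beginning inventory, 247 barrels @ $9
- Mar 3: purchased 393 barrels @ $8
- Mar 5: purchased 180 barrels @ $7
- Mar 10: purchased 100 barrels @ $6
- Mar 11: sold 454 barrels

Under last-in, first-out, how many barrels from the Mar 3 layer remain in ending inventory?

Mar 11, 454 sold [LIFO — newest first]: 100 @ $6 + 180 @ $7 + 174 @ $8 = $3,252
Ending inventory: 247 @ $9 + 219 @ $8 = $3,975
Check: goods available $7,227 = COGS $3,252 + ending $3,975

219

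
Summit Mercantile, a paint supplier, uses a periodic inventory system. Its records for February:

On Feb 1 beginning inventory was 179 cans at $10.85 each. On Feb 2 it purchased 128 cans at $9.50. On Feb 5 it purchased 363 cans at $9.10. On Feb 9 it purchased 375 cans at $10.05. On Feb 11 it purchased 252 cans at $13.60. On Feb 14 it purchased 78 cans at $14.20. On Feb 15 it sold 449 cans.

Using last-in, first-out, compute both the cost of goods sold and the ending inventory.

Feb 15, 449 sold [LIFO — newest first]: 78 @ $14.20 + 252 @ $13.60 + 119 @ $10.05 = $5,730.75
Ending inventory: 179 @ $10.85 + 128 @ $9.50 + 363 @ $9.10 + 256 @ $10.05 = $9,034.25
Check: goods available $14,765.00 = COGS $5,730.75 + ending $9,034.25

COGS = $5,730.75; ending inventory = $9,034.25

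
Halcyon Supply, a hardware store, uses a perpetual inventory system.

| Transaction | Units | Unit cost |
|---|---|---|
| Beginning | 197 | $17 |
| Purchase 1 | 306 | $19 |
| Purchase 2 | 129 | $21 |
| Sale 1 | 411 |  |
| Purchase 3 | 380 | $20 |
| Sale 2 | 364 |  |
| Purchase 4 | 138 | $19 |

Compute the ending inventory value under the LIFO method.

Ending inventory = $6,747

Sale 1 (411) [LIFO — newest first]: 129 @ $21 + 282 @ $19 = $8,067
Sale 2 (364) [LIFO — newest first]: 364 @ $20 = $7,280
Total COGS = $8,067 + $7,280 = $15,347
Ending inventory: 197 @ $17 + 24 @ $19 + 16 @ $20 + 138 @ $19 = $6,747
Check: goods available $22,094 = COGS $15,347 + ending $6,747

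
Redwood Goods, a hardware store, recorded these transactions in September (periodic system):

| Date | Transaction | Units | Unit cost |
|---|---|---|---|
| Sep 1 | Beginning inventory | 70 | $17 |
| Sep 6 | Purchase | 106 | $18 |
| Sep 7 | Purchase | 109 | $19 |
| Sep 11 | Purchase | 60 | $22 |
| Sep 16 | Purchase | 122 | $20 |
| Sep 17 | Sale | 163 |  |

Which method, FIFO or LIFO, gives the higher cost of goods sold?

FIFO COGS: 70 @ $17 + 93 @ $18 = $2,864
LIFO COGS: 122 @ $20 + 41 @ $22 = $3,342

LIFO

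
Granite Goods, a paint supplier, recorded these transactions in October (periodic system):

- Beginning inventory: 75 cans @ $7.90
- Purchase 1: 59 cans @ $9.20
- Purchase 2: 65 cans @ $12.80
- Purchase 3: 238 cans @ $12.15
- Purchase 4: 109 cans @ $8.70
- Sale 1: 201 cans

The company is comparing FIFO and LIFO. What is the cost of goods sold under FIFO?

COGS = $1,991.60

FIFO COGS: 75 @ $7.90 + 59 @ $9.20 + 65 @ $12.80 + 2 @ $12.15 = $1,991.60
LIFO COGS: 109 @ $8.70 + 92 @ $12.15 = $2,066.10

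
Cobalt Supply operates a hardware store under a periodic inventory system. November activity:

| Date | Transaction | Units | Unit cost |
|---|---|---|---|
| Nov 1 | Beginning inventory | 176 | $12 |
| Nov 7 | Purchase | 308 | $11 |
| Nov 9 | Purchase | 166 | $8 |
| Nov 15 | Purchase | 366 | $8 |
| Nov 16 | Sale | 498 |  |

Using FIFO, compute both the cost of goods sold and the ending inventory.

Nov 16, 498 sold [FIFO — oldest first]: 176 @ $12 + 308 @ $11 + 14 @ $8 = $5,612
Ending inventory: 152 @ $8 + 366 @ $8 = $4,144
Check: goods available $9,756 = COGS $5,612 + ending $4,144

COGS = $5,612; ending inventory = $4,144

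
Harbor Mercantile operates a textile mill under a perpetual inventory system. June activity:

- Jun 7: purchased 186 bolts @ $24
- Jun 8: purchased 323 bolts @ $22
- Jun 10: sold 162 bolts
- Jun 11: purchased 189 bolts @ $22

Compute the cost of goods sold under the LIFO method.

Jun 10, 162 sold [LIFO — newest first]: 162 @ $22 = $3,564
Ending inventory: 186 @ $24 + 161 @ $22 + 189 @ $22 = $12,164
Check: goods available $15,728 = COGS $3,564 + ending $12,164

COGS = $3,564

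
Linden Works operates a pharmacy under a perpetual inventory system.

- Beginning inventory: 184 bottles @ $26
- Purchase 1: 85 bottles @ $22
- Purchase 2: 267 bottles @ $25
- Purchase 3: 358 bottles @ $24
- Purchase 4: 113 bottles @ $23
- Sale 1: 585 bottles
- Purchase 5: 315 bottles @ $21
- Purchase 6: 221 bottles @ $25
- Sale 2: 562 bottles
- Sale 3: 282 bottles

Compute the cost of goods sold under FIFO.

Sale 1 (585) [FIFO — oldest first]: 184 @ $26 + 85 @ $22 + 267 @ $25 + 49 @ $24 = $14,505
Sale 2 (562) [FIFO — oldest first]: 309 @ $24 + 113 @ $23 + 140 @ $21 = $12,955
Sale 3 (282) [FIFO — oldest first]: 175 @ $21 + 107 @ $25 = $6,350
Total COGS = $14,505 + $12,955 + $6,350 = $33,810
Ending inventory: 114 @ $25 = $2,850
Check: goods available $36,660 = COGS $33,810 + ending $2,850

COGS = $33,810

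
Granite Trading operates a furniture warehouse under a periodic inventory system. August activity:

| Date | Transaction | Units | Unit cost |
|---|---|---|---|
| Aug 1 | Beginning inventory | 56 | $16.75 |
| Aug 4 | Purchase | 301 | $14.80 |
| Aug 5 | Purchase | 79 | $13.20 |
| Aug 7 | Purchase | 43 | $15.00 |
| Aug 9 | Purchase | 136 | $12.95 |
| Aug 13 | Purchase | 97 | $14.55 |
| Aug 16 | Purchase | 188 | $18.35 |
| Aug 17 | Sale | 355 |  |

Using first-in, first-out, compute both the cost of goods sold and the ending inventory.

Aug 17, 355 sold [FIFO — oldest first]: 56 @ $16.75 + 299 @ $14.80 = $5,363.20
Ending inventory: 2 @ $14.80 + 79 @ $13.20 + 43 @ $15.00 + 136 @ $12.95 + 97 @ $14.55 + 188 @ $18.35 = $8,339.75

COGS = $5,363.20; ending inventory = $8,339.75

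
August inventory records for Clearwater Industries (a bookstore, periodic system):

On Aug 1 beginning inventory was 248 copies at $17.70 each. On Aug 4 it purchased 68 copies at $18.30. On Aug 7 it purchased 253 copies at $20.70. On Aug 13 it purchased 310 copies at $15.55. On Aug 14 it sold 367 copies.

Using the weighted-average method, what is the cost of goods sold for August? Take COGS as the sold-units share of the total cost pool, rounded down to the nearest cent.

Aug 14, sell 367: 367/879 × $15,691.60 → $6,551.55
Ending inventory (cost pool remaining) = $9,140.05

COGS = $6,551.55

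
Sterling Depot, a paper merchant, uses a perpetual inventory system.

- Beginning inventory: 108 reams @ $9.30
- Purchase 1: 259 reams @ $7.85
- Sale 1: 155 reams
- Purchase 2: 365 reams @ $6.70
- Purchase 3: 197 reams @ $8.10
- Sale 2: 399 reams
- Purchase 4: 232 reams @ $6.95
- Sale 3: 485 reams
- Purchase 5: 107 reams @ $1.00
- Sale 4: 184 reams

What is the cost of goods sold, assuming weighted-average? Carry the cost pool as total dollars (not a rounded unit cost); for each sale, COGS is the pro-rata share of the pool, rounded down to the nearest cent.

After Beginning: 108 on hand, pool $1,004.40 (≈ $9.3000 each)
After Purchase 1: 367 on hand, pool $3,037.55 (≈ $8.2767 each)
Sale 1, sell 155: 155/367 × $3,037.55 → $1,282.88
After Purchase 2: 577 on hand, pool $4,200.17 (≈ $7.2793 each)
After Purchase 3: 774 on hand, pool $5,795.87 (≈ $7.4882 each)
Sale 2, sell 399: 399/774 × $5,795.87 → $2,987.79
After Purchase 4: 607 on hand, pool $4,420.48 (≈ $7.2825 each)
Sale 3, sell 485: 485/607 × $4,420.48 → $3,532.01
After Purchase 5: 229 on hand, pool $995.47 (≈ $4.3470 each)
Sale 4, sell 184: 184/229 × $995.47 → $799.85
Total COGS = $1,282.88 + $2,987.79 + $3,532.01 + $799.85 = $8,602.53
Ending inventory (cost pool remaining) = $195.62
Check: goods available $8,798.15 = COGS $8,602.53 + ending $195.62

COGS = $8,602.53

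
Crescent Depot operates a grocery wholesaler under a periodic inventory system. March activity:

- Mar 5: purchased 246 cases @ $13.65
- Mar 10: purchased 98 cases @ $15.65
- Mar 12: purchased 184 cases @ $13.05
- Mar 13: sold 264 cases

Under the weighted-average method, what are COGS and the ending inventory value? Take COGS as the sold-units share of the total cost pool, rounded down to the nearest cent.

Mar 13, sell 264: 264/528 × $7,292.80 → $3,646.40
Ending inventory (cost pool remaining) = $3,646.40

COGS = $3,646.40; ending inventory = $3,646.40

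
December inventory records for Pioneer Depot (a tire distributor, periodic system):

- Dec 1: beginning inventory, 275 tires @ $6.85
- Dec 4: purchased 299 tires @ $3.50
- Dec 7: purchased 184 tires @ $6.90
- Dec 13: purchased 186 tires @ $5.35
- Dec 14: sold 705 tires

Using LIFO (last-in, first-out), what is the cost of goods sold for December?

Dec 14, 705 sold [LIFO — newest first]: 186 @ $5.35 + 184 @ $6.90 + 299 @ $3.50 + 36 @ $6.85 = $3,557.80
Ending inventory: 239 @ $6.85 = $1,637.15

COGS = $3,557.80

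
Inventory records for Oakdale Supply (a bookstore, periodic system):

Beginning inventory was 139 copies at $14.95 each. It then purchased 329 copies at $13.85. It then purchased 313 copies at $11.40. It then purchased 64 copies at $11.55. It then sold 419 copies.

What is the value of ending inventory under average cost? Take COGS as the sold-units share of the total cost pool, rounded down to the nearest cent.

Sale 1, sell 419: 419/845 × $10,942.10 → $5,425.72
Ending inventory (cost pool remaining) = $5,516.38

Ending inventory = $5,516.38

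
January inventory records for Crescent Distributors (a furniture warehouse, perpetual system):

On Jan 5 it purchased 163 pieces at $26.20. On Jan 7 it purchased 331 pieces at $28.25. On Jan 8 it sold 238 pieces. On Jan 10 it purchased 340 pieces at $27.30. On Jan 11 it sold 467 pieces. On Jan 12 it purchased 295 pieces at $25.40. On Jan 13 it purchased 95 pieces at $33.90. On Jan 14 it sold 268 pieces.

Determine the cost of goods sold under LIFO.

Jan 8, 238 sold [LIFO — newest first]: 238 @ $28.25 = $6,723.50
Jan 11, 467 sold [LIFO — newest first]: 340 @ $27.30 + 93 @ $28.25 + 34 @ $26.20 = $12,800.05
Jan 14, 268 sold [LIFO — newest first]: 95 @ $33.90 + 173 @ $25.40 = $7,614.70
Total COGS = $6,723.50 + $12,800.05 + $7,614.70 = $27,138.25
Ending inventory: 129 @ $26.20 + 122 @ $25.40 = $6,478.60

COGS = $27,138.25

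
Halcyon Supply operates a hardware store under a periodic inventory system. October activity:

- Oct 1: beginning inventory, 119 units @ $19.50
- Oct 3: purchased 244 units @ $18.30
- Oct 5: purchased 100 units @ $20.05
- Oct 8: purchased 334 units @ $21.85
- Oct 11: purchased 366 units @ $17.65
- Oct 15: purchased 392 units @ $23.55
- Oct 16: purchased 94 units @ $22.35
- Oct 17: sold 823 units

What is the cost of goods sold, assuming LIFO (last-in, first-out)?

Oct 17, 823 sold [LIFO — newest first]: 94 @ $22.35 + 392 @ $23.55 + 337 @ $17.65 = $17,280.55
Ending inventory: 119 @ $19.50 + 244 @ $18.30 + 100 @ $20.05 + 334 @ $21.85 + 29 @ $17.65 = $16,600.45

COGS = $17,280.55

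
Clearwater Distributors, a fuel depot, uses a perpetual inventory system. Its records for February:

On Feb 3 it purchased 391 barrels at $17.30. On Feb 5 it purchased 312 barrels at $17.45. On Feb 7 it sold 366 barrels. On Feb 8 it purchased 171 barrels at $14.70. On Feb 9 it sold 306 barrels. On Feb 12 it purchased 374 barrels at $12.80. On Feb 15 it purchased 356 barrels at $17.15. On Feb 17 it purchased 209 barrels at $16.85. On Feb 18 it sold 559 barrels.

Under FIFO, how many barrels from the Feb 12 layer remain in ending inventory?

Feb 7, 366 sold [FIFO — oldest first]: 366 @ $17.30 = $6,331.80
Feb 9, 306 sold [FIFO — oldest first]: 25 @ $17.30 + 281 @ $17.45 = $5,335.95
Feb 18, 559 sold [FIFO — oldest first]: 31 @ $17.45 + 171 @ $14.70 + 357 @ $12.80 = $7,624.25
Total COGS = $6,331.80 + $5,335.95 + $7,624.25 = $19,292.00
Ending inventory: 17 @ $12.80 + 356 @ $17.15 + 209 @ $16.85 = $9,844.65
Check: goods available $29,136.65 = COGS $19,292.00 + ending $9,844.65

17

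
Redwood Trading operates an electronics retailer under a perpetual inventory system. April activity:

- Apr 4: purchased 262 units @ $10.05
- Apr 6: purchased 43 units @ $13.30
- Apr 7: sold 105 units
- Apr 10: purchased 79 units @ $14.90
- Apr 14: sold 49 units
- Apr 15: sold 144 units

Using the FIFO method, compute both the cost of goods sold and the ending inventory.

Apr 7, 105 sold [FIFO — oldest first]: 105 @ $10.05 = $1,055.25
Apr 14, 49 sold [FIFO — oldest first]: 49 @ $10.05 = $492.45
Apr 15, 144 sold [FIFO — oldest first]: 108 @ $10.05 + 36 @ $13.30 = $1,564.20
Total COGS = $1,055.25 + $492.45 + $1,564.20 = $3,111.90
Ending inventory: 7 @ $13.30 + 79 @ $14.90 = $1,270.20

COGS = $3,111.90; ending inventory = $1,270.20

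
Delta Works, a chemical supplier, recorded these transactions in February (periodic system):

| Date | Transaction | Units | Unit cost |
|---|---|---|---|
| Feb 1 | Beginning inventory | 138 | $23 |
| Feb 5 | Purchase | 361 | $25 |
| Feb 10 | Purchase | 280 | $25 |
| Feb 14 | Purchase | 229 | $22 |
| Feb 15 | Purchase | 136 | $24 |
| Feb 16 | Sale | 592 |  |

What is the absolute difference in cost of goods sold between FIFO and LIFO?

FIFO COGS: 138 @ $23 + 361 @ $25 + 93 @ $25 = $14,524
LIFO COGS: 136 @ $24 + 229 @ $22 + 227 @ $25 = $13,977
Difference = |$14,524 − $13,977| = $547

$547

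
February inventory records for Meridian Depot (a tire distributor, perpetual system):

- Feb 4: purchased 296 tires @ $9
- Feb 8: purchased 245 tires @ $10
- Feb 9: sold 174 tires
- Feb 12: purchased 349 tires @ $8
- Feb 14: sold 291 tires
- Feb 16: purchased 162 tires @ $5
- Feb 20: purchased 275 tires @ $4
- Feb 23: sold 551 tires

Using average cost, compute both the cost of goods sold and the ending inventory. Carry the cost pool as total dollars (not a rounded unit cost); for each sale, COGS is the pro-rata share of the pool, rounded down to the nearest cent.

COGS = $7,786.01; ending inventory = $2,029.99

After Feb 4: 296 on hand, pool $2,664.00 (≈ $9.0000 each)
After Feb 8: 541 on hand, pool $5,114.00 (≈ $9.4529 each)
Feb 9, sell 174: 174/541 × $5,114.00 → $1,644.79
After Feb 12: 716 on hand, pool $6,261.21 (≈ $8.7447 each)
Feb 14, sell 291: 291/716 × $6,261.21 → $2,544.70
After Feb 16: 587 on hand, pool $4,526.51 (≈ $7.7113 each)
After Feb 20: 862 on hand, pool $5,626.51 (≈ $6.5273 each)
Feb 23, sell 551: 551/862 × $5,626.51 → $3,596.52
Total COGS = $1,644.79 + $2,544.70 + $3,596.52 = $7,786.01
Ending inventory (cost pool remaining) = $2,029.99
Check: goods available $9,816.00 = COGS $7,786.01 + ending $2,029.99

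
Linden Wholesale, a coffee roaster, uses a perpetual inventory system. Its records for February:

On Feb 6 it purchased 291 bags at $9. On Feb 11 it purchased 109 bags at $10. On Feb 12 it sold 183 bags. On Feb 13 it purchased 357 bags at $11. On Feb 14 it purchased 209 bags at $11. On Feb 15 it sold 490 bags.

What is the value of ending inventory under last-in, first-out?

Ending inventory = $2,789

Feb 12, 183 sold [LIFO — newest first]: 109 @ $10 + 74 @ $9 = $1,756
Feb 15, 490 sold [LIFO — newest first]: 209 @ $11 + 281 @ $11 = $5,390
Total COGS = $1,756 + $5,390 = $7,146
Ending inventory: 217 @ $9 + 76 @ $11 = $2,789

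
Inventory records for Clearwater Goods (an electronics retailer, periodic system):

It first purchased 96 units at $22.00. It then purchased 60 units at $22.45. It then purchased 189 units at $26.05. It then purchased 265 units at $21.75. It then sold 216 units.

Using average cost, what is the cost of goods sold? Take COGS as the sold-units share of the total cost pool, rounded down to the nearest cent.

COGS = $5,009.14

Sale 1, sell 216: 216/610 × $14,146.20 → $5,009.14
Ending inventory (cost pool remaining) = $9,137.06
Check: goods available $14,146.20 = COGS $5,009.14 + ending $9,137.06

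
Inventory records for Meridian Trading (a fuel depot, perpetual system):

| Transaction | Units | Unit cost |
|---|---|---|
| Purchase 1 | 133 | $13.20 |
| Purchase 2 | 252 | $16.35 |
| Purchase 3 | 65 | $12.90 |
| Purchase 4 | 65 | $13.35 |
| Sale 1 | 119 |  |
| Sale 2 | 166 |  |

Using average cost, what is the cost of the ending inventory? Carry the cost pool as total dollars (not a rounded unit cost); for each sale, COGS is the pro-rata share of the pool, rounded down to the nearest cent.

Ending inventory = $3,386.17

After Purchase 1: 133 on hand, pool $1,755.60 (≈ $13.2000 each)
After Purchase 2: 385 on hand, pool $5,875.80 (≈ $15.2618 each)
After Purchase 3: 450 on hand, pool $6,714.30 (≈ $14.9207 each)
After Purchase 4: 515 on hand, pool $7,582.05 (≈ $14.7224 each)
Sale 1, sell 119: 119/515 × $7,582.05 → $1,751.96
Sale 2, sell 166: 166/396 × $5,830.09 → $2,443.92
Total COGS = $1,751.96 + $2,443.92 = $4,195.88
Ending inventory (cost pool remaining) = $3,386.17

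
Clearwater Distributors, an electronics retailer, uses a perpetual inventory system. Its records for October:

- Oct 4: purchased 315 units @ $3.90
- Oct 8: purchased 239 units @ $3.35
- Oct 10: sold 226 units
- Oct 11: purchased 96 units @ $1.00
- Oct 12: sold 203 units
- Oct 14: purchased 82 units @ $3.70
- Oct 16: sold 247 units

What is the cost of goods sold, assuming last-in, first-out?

Oct 10, 226 sold [LIFO — newest first]: 226 @ $3.35 = $757.10
Oct 12, 203 sold [LIFO — newest first]: 96 @ $1.00 + 13 @ $3.35 + 94 @ $3.90 = $506.15
Oct 16, 247 sold [LIFO — newest first]: 82 @ $3.70 + 165 @ $3.90 = $946.90
Total COGS = $757.10 + $506.15 + $946.90 = $2,210.15
Ending inventory: 56 @ $3.90 = $218.40
Check: goods available $2,428.55 = COGS $2,210.15 + ending $218.40

COGS = $2,210.15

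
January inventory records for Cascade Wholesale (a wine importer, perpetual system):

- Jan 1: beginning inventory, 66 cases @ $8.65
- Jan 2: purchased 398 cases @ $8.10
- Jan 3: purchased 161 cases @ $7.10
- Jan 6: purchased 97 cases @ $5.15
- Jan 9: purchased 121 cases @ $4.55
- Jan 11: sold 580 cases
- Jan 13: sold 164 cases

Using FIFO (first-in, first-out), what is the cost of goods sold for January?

Jan 11, 580 sold [FIFO — oldest first]: 66 @ $8.65 + 398 @ $8.10 + 116 @ $7.10 = $4,618.30
Jan 13, 164 sold [FIFO — oldest first]: 45 @ $7.10 + 97 @ $5.15 + 22 @ $4.55 = $919.15
Total COGS = $4,618.30 + $919.15 = $5,537.45
Ending inventory: 99 @ $4.55 = $450.45

COGS = $5,537.45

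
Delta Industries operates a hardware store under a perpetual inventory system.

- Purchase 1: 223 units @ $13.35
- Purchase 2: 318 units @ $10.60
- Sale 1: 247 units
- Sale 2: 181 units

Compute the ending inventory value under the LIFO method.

Sale 1 (247) [LIFO — newest first]: 247 @ $10.60 = $2,618.20
Sale 2 (181) [LIFO — newest first]: 71 @ $10.60 + 110 @ $13.35 = $2,221.10
Total COGS = $2,618.20 + $2,221.10 = $4,839.30
Ending inventory: 113 @ $13.35 = $1,508.55
Check: goods available $6,347.85 = COGS $4,839.30 + ending $1,508.55

Ending inventory = $1,508.55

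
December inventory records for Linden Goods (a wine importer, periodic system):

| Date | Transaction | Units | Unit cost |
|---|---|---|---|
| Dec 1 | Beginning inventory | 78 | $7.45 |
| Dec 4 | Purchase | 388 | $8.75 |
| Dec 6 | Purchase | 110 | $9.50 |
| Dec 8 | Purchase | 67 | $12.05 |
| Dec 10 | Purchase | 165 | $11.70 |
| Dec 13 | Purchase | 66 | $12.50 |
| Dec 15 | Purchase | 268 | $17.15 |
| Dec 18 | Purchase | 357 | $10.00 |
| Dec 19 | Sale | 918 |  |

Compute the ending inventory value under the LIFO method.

Ending inventory = $5,081.35

Dec 19, 918 sold [LIFO — newest first]: 357 @ $10.00 + 268 @ $17.15 + 66 @ $12.50 + 165 @ $11.70 + 62 @ $12.05 = $11,668.80
Ending inventory: 78 @ $7.45 + 388 @ $8.75 + 110 @ $9.50 + 5 @ $12.05 = $5,081.35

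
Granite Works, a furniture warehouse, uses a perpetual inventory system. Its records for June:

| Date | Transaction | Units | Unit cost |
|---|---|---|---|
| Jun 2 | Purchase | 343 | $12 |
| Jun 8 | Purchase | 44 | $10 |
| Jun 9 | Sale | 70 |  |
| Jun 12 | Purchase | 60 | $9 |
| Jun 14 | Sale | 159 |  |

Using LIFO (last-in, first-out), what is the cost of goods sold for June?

Jun 9, 70 sold [LIFO — newest first]: 44 @ $10 + 26 @ $12 = $752
Jun 14, 159 sold [LIFO — newest first]: 60 @ $9 + 99 @ $12 = $1,728
Total COGS = $752 + $1,728 = $2,480
Ending inventory: 218 @ $12 = $2,616

COGS = $2,480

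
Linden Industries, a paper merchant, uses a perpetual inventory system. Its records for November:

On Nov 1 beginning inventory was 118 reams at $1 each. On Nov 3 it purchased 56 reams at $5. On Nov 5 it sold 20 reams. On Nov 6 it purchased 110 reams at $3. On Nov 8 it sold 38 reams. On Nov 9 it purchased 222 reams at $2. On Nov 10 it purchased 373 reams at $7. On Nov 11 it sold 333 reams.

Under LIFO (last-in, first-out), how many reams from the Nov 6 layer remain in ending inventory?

Nov 5, 20 sold [LIFO — newest first]: 20 @ $5 = $100
Nov 8, 38 sold [LIFO — newest first]: 38 @ $3 = $114
Nov 11, 333 sold [LIFO — newest first]: 333 @ $7 = $2,331
Total COGS = $100 + $114 + $2,331 = $2,545
Ending inventory: 118 @ $1 + 36 @ $5 + 72 @ $3 + 222 @ $2 + 40 @ $7 = $1,238

72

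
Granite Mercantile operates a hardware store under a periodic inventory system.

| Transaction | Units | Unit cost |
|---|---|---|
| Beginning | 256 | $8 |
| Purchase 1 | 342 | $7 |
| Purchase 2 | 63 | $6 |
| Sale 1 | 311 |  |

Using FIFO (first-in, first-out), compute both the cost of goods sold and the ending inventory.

COGS = $2,433; ending inventory = $2,387

Sale 1 (311) [FIFO — oldest first]: 256 @ $8 + 55 @ $7 = $2,433
Ending inventory: 287 @ $7 + 63 @ $6 = $2,387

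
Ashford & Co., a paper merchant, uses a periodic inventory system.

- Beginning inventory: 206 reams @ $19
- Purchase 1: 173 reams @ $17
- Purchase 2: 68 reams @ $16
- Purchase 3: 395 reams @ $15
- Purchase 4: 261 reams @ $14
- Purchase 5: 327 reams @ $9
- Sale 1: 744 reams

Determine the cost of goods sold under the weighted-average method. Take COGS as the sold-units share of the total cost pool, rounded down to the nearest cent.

Sale 1, sell 744: 744/1430 × $20,465.00 → $10,647.52
Ending inventory (cost pool remaining) = $9,817.48

COGS = $10,647.52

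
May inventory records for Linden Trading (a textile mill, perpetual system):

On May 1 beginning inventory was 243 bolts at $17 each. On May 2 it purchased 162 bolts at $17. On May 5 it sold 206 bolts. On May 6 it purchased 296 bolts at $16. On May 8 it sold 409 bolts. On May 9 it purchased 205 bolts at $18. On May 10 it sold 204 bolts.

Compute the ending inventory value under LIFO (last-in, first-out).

Ending inventory = $1,480

May 5, 206 sold [LIFO — newest first]: 162 @ $17 + 44 @ $17 = $3,502
May 8, 409 sold [LIFO — newest first]: 296 @ $16 + 113 @ $17 = $6,657
May 10, 204 sold [LIFO — newest first]: 204 @ $18 = $3,672
Total COGS = $3,502 + $6,657 + $3,672 = $13,831
Ending inventory: 86 @ $17 + 1 @ $18 = $1,480
Check: goods available $15,311 = COGS $13,831 + ending $1,480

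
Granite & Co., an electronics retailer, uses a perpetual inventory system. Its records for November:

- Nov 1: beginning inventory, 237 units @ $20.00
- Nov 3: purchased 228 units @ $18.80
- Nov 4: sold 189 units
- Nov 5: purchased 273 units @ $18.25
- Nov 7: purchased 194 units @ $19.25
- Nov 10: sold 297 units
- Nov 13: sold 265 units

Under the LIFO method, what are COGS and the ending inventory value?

Nov 4, 189 sold [LIFO — newest first]: 189 @ $18.80 = $3,553.20
Nov 10, 297 sold [LIFO — newest first]: 194 @ $19.25 + 103 @ $18.25 = $5,614.25
Nov 13, 265 sold [LIFO — newest first]: 170 @ $18.25 + 39 @ $18.80 + 56 @ $20.00 = $4,955.70
Total COGS = $3,553.20 + $5,614.25 + $4,955.70 = $14,123.15
Ending inventory: 181 @ $20.00 = $3,620.00

COGS = $14,123.15; ending inventory = $3,620.00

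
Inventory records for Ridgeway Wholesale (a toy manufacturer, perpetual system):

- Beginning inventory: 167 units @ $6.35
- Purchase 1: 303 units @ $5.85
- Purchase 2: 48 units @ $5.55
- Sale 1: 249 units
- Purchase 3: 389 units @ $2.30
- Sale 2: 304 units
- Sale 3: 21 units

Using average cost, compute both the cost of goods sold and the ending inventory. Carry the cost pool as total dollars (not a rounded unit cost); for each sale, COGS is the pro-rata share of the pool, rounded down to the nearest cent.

After Beginning: 167 on hand, pool $1,060.45 (≈ $6.3500 each)
After Purchase 1: 470 on hand, pool $2,833.00 (≈ $6.0277 each)
After Purchase 2: 518 on hand, pool $3,099.40 (≈ $5.9834 each)
Sale 1, sell 249: 249/518 × $3,099.40 → $1,489.86
After Purchase 3: 658 on hand, pool $2,504.24 (≈ $3.8058 each)
Sale 2, sell 304: 304/658 × $2,504.24 → $1,156.97
Sale 3, sell 21: 21/354 × $1,347.27 → $79.92
Total COGS = $1,489.86 + $1,156.97 + $79.92 = $2,726.75
Ending inventory (cost pool remaining) = $1,267.35
Check: goods available $3,994.10 = COGS $2,726.75 + ending $1,267.35

COGS = $2,726.75; ending inventory = $1,267.35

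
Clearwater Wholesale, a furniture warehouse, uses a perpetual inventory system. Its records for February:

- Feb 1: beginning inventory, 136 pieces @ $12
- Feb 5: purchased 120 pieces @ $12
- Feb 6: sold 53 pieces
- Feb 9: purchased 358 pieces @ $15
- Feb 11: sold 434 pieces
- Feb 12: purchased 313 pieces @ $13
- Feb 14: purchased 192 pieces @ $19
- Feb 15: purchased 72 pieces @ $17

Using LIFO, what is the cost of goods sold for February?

Feb 6, 53 sold [LIFO — newest first]: 53 @ $12 = $636
Feb 11, 434 sold [LIFO — newest first]: 358 @ $15 + 67 @ $12 + 9 @ $12 = $6,282
Total COGS = $636 + $6,282 = $6,918
Ending inventory: 127 @ $12 + 313 @ $13 + 192 @ $19 + 72 @ $17 = $10,465
Check: goods available $17,383 = COGS $6,918 + ending $10,465

COGS = $6,918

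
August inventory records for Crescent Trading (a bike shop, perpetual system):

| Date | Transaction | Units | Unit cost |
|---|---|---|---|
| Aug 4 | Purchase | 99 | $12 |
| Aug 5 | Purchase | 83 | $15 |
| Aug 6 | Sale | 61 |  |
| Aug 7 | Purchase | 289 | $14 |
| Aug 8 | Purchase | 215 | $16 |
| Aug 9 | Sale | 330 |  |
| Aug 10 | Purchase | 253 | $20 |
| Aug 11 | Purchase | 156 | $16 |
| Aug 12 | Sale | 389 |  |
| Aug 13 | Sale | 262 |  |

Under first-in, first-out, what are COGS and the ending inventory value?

Aug 6, 61 sold [FIFO — oldest first]: 61 @ $12 = $732
Aug 9, 330 sold [FIFO — oldest first]: 38 @ $12 + 83 @ $15 + 209 @ $14 = $4,627
Aug 12, 389 sold [FIFO — oldest first]: 80 @ $14 + 215 @ $16 + 94 @ $20 = $6,440
Aug 13, 262 sold [FIFO — oldest first]: 159 @ $20 + 103 @ $16 = $4,828
Total COGS = $732 + $4,627 + $6,440 + $4,828 = $16,627
Ending inventory: 53 @ $16 = $848

COGS = $16,627; ending inventory = $848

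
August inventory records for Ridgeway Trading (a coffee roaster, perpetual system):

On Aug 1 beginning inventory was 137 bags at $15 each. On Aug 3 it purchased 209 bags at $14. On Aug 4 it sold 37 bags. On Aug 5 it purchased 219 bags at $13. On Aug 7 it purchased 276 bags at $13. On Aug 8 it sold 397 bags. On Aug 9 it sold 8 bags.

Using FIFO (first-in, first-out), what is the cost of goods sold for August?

COGS = $6,229

Aug 4, 37 sold [FIFO — oldest first]: 37 @ $15 = $555
Aug 8, 397 sold [FIFO — oldest first]: 100 @ $15 + 209 @ $14 + 88 @ $13 = $5,570
Aug 9, 8 sold [FIFO — oldest first]: 8 @ $13 = $104
Total COGS = $555 + $5,570 + $104 = $6,229
Ending inventory: 123 @ $13 + 276 @ $13 = $5,187
Check: goods available $11,416 = COGS $6,229 + ending $5,187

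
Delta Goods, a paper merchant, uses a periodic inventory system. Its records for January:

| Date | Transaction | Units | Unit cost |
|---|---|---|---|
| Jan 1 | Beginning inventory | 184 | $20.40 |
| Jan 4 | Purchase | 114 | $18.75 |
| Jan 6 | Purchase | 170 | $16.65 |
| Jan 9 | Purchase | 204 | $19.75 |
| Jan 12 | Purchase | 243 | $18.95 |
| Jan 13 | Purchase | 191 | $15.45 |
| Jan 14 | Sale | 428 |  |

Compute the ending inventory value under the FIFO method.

Ending inventory = $12,250.80

Jan 14, 428 sold [FIFO — oldest first]: 184 @ $20.40 + 114 @ $18.75 + 130 @ $16.65 = $8,055.60
Ending inventory: 40 @ $16.65 + 204 @ $19.75 + 243 @ $18.95 + 191 @ $15.45 = $12,250.80
Check: goods available $20,306.40 = COGS $8,055.60 + ending $12,250.80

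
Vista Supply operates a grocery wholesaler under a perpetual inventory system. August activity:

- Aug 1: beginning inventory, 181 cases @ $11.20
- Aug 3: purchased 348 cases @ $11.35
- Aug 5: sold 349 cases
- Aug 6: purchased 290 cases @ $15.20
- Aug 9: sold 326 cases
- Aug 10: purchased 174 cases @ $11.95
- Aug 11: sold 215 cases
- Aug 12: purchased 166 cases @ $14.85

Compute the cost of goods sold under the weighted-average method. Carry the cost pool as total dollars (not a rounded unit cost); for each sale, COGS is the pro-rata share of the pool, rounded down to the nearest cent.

After Aug 1: 181 on hand, pool $2,027.20 (≈ $11.2000 each)
After Aug 3: 529 on hand, pool $5,977.00 (≈ $11.2987 each)
Aug 5, sell 349: 349/529 × $5,977.00 → $3,943.23
After Aug 6: 470 on hand, pool $6,441.77 (≈ $13.7059 each)
Aug 9, sell 326: 326/470 × $6,441.77 → $4,468.12
After Aug 10: 318 on hand, pool $4,052.95 (≈ $12.7451 each)
Aug 11, sell 215: 215/318 × $4,052.95 → $2,740.20
After Aug 12: 269 on hand, pool $3,777.85 (≈ $14.0441 each)
Total COGS = $3,943.23 + $4,468.12 + $2,740.20 = $11,151.55
Ending inventory (cost pool remaining) = $3,777.85

COGS = $11,151.55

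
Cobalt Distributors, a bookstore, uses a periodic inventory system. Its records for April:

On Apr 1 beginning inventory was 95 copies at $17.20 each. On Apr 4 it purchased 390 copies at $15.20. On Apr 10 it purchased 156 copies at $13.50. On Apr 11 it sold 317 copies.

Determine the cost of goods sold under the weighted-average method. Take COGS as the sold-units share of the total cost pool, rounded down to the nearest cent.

Apr 11, sell 317: 317/641 × $9,668.00 → $4,781.21
Ending inventory (cost pool remaining) = $4,886.79
Check: goods available $9,668.00 = COGS $4,781.21 + ending $4,886.79

COGS = $4,781.21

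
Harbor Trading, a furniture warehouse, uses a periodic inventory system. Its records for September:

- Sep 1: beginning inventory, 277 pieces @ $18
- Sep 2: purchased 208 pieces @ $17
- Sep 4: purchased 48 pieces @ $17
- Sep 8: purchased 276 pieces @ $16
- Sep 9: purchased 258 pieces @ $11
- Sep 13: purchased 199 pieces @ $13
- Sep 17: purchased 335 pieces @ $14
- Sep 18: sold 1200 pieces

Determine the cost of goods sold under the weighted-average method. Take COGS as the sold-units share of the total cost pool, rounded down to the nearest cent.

COGS = $17,890.56

Sep 18, sell 1200: 1200/1601 × $23,869.00 → $17,890.56
Ending inventory (cost pool remaining) = $5,978.44
Check: goods available $23,869.00 = COGS $17,890.56 + ending $5,978.44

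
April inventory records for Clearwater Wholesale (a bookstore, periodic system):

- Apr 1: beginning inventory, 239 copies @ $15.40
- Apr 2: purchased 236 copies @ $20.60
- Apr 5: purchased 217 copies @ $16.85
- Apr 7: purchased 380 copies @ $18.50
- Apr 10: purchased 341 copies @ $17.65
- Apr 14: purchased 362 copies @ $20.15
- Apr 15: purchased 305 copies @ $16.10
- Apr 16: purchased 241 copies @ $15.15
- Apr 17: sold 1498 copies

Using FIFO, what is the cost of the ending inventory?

Ending inventory = $14,143.20

Apr 17, 1498 sold [FIFO — oldest first]: 239 @ $15.40 + 236 @ $20.60 + 217 @ $16.85 + 380 @ $18.50 + 341 @ $17.65 + 85 @ $20.15 = $26,960.05
Ending inventory: 277 @ $20.15 + 305 @ $16.10 + 241 @ $15.15 = $14,143.20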